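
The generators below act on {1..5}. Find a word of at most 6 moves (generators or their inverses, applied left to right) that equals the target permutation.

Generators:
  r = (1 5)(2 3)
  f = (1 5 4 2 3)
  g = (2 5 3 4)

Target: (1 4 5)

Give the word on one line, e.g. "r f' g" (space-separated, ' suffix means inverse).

f' g f g f

  after f': (1 3 2 4 5)
  after g: (1 4 3 5)
  after f: (1 2 3 4)
  after g: (1 5 3 2 4)
  after f: (1 4 5)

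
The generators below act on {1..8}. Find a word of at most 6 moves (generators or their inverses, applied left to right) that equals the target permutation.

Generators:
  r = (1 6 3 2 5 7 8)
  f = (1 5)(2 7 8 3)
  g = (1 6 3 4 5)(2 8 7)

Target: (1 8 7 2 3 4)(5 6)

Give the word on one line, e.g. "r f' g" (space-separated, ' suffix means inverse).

  after f': (1 5)(2 3 8 7)
  after g: (2 4 5 6 3 7 8)
  after f': (1 5 6 8 3 2 4)
  after r: (1 7 8 2 4 6)(3 5)
  after g': (1 8 7 2 3 4)(5 6)

f' g f' r g'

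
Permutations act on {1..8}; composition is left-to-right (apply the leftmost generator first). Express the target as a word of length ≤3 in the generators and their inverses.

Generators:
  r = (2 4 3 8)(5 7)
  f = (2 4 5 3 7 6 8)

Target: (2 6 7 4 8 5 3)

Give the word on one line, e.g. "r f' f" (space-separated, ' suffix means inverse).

r' f'

  after r': (2 8 3 4)(5 7)
  after f': (2 6 7 4 8 5 3)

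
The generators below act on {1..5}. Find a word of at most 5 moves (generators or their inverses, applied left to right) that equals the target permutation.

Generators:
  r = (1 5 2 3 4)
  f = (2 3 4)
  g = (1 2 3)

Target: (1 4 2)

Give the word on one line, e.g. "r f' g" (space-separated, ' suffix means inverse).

f' f' g f'

  after f': (2 4 3)
  after f': (2 3 4)
  after g: (1 2)(3 4)
  after f': (1 4 2)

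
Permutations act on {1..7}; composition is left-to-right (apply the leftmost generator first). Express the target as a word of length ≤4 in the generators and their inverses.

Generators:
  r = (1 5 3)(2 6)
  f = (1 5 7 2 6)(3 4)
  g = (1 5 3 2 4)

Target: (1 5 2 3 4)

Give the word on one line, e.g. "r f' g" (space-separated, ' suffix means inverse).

  after g: (1 5 3 2 4)
  after g: (1 3 4 5 2)
  after r: (2 5 6)(3 4)
  after r: (1 5 2 3 4)

g g r r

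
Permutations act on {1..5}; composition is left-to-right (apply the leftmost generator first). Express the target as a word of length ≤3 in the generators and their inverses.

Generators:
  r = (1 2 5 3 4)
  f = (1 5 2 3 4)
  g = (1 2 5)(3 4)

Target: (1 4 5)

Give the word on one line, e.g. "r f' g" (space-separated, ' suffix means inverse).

f' f' r

  after f': (1 4 3 2 5)
  after f': (1 3 5 4 2)
  after r: (1 4 5)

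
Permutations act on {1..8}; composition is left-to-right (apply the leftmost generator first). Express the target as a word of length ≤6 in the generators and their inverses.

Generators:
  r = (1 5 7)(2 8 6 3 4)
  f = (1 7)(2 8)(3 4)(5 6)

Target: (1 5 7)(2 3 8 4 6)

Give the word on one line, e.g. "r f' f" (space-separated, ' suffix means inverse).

  after r': (1 7 5)(2 4 3 6 8)
  after r': (1 5 7)(2 3 8 4 6)
  after f: (1 6 8 3 2 4 5)
  after f: (1 5 7)(2 3 8 4 6)

r' r' f f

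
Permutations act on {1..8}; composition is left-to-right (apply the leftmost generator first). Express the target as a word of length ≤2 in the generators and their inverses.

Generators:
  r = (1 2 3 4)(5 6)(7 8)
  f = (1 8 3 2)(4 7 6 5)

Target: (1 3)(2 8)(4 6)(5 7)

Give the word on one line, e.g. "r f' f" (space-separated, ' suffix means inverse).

  after f: (1 8 3 2)(4 7 6 5)
  after f: (1 3)(2 8)(4 6)(5 7)

f f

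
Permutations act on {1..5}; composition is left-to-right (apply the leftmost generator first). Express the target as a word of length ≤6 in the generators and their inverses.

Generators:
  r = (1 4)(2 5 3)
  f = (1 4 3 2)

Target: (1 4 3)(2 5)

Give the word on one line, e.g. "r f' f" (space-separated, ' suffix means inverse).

  after r': (1 4)(2 3 5)
  after r': (2 5 3)
  after f': (1 2 5 4)
  after f': (1 3 4 2 5)
  after f': (1 4 3)(2 5)

r' r' f' f' f'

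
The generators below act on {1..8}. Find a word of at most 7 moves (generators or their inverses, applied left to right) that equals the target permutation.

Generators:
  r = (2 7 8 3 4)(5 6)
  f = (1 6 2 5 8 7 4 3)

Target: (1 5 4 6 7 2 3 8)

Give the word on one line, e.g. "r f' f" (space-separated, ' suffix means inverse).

f' r' f' r' r'

  after f': (1 3 4 7 8 5 2 6)
  after r': (1 8 6)(2 5 4)
  after f': (1 5 7 8)(3 4 6)
  after r': (1 6 8)(2 4 5)
  after r': (1 5 4 6 7 2 3 8)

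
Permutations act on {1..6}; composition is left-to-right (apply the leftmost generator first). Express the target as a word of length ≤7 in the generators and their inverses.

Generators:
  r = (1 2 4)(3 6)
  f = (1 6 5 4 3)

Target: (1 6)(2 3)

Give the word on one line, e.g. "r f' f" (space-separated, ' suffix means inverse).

  after r: (1 2 4)(3 6)
  after f: (1 2 3 5 4 6)
  after f: (1 2)(3 4 5)
  after r': (2 4 5 6 3)
  after f: (1 6)(2 3)

r f f r' f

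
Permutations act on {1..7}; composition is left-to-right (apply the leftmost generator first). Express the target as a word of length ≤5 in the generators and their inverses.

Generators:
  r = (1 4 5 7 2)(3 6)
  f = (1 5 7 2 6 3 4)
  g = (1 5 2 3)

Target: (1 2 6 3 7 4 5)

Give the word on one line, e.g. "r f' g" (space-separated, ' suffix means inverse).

f r r

  after f: (1 5 7 2 6 3 4)
  after r: (1 7)(2 3 5)
  after r: (1 2 6 3 7 4 5)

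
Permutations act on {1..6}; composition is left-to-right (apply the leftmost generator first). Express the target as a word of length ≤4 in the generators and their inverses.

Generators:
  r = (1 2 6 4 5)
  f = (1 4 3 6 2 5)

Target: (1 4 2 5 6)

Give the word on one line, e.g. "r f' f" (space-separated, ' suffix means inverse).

  after r': (1 5 4 6 2)
  after r': (1 4 2 5 6)

r' r'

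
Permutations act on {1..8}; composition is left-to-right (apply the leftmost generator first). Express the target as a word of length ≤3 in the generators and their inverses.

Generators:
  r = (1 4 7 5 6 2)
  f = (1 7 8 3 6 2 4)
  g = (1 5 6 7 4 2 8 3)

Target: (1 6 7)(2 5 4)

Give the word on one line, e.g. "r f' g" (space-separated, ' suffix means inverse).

r' r'

  after r': (1 2 6 5 7 4)
  after r': (1 6 7)(2 5 4)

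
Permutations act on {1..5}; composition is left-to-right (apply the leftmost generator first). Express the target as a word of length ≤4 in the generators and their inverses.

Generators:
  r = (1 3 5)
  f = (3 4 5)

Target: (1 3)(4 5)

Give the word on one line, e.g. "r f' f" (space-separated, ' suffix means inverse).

r' f

  after r': (1 5 3)
  after f: (1 3)(4 5)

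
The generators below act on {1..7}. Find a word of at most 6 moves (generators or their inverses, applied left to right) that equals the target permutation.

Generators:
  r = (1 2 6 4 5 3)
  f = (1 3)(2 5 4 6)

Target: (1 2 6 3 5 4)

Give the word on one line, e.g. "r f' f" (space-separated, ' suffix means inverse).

r r r f' f'

  after r: (1 2 6 4 5 3)
  after r: (1 6 5)(2 4 3)
  after r: (1 4)(2 5)(3 6)
  after f': (1 5 6)(3 4)
  after f': (1 2 6 3 5 4)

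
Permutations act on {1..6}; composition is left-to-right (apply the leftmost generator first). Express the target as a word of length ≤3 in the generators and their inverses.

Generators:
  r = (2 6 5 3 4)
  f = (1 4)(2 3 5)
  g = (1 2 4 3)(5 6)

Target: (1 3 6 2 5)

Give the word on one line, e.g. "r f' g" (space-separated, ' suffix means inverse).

  after f': (1 4)(2 5 3)
  after r: (1 2 3 6 5 4)
  after f: (1 3 6 2 5)

f' r f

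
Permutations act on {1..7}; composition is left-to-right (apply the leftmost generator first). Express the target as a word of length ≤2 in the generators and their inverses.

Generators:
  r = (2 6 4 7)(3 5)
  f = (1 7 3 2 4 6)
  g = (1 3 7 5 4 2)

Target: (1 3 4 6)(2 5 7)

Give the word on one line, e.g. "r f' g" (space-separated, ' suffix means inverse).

  after r': (2 7 4 6)(3 5)
  after g: (1 3 4 6)(2 5 7)

r' g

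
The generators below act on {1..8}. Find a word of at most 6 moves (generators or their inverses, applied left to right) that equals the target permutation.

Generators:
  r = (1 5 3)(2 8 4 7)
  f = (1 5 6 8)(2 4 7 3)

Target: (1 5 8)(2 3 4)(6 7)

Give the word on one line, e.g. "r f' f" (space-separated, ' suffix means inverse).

f' r' f' r r

  after f': (1 8 6 5)(2 3 7 4)
  after r': (1 2 5 3 4 7 8 6)
  after f': (1 3 2)(5 7 6 8)
  after r: (2 5)(3 8)(4 7 6)
  after r: (1 5 8)(2 3 4)(6 7)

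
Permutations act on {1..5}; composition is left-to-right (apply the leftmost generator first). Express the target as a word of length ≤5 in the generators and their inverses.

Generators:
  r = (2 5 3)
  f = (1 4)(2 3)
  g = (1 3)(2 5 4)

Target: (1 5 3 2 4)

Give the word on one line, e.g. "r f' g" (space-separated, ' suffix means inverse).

  after r: (2 5 3)
  after g': (1 3 4 5)
  after r: (1 2 5)(3 4)
  after g: (1 5 3 2 4)

r g' r g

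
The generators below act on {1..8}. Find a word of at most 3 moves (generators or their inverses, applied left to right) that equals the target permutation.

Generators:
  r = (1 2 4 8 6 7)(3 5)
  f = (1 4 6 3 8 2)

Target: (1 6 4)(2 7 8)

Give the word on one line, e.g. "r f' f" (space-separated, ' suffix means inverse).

  after r': (1 7 6 8 4 2)(3 5)
  after r': (1 6 4)(2 7 8)

r' r'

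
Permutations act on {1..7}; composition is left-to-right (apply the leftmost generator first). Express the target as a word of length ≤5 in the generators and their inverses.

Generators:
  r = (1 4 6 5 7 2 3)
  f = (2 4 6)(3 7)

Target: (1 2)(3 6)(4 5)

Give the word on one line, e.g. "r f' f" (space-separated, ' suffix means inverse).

  after f': (2 6 4)(3 7)
  after r': (1 3 5 6)(2 4 7)
  after r': (1 2)(3 6)(4 5)

f' r' r'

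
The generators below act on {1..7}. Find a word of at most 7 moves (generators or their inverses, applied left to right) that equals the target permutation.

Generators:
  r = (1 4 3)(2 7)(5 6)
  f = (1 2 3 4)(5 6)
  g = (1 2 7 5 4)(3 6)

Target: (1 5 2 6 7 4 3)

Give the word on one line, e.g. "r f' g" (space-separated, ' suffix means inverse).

  after g': (1 4 5 7 2)(3 6)
  after f: (3 5 7)(4 6)
  after r': (1 3 6)(2 7 4 5)
  after g: (1 6 2 5 7)
  after r: (1 5 2 6 7 4 3)

g' f r' g r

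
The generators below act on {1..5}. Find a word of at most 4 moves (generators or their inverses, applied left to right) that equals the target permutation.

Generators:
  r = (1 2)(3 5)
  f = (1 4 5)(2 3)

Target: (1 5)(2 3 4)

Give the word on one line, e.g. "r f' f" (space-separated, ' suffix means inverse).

r' f' r'

  after r': (1 2)(3 5)
  after f': (1 3 4)(2 5)
  after r': (1 5)(2 3 4)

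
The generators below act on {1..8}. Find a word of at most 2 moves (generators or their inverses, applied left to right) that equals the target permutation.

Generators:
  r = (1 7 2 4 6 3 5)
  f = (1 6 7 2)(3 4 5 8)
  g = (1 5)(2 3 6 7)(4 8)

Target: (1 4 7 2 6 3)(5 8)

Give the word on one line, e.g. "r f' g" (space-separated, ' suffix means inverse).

  after r': (1 5 3 6 4 2 7)
  after f': (1 4 7 2 6 3)(5 8)

r' f'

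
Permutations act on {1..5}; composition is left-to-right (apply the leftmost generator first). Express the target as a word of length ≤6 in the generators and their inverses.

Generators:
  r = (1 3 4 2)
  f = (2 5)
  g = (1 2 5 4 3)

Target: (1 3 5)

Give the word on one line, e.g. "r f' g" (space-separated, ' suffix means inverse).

  after f: (2 5)
  after g': (1 3 4 5)
  after r: (1 4 5 3 2)
  after g: (1 3 5)

f g' r g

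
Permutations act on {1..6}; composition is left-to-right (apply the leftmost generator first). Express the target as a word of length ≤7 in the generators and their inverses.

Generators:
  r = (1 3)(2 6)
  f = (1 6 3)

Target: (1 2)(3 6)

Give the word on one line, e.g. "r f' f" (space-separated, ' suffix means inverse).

  after f': (1 3 6)
  after r: (2 6 3)
  after f': (1 3 2)
  after f': (1 6)(2 3)
  after r': (1 2)(3 6)

f' r f' f' r'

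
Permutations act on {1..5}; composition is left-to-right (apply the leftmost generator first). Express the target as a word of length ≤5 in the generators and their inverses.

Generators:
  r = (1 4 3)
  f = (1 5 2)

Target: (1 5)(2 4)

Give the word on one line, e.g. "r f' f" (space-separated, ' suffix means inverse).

  after r': (1 3 4)
  after f': (1 3 4 2 5)
  after f': (1 3 4 5 2)
  after r: (2 4 5)
  after f: (1 5)(2 4)

r' f' f' r f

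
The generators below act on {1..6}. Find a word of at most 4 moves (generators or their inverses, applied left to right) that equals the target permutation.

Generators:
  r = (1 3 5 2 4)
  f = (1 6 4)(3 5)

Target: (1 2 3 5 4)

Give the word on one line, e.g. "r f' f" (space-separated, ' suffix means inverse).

f' r' f'

  after f': (1 4 6)(3 5)
  after r': (1 2 5)(4 6)
  after f': (1 2 3 5 4)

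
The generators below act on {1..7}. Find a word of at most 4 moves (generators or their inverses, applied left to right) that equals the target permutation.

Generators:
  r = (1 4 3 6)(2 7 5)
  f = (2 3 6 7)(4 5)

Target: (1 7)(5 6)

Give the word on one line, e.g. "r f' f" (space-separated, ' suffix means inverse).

r' f' f' r

  after r': (1 6 3 4)(2 5 7)
  after f': (1 3 5 6 2 4)
  after f': (1 2 5 3 4)(6 7)
  after r: (1 7)(5 6)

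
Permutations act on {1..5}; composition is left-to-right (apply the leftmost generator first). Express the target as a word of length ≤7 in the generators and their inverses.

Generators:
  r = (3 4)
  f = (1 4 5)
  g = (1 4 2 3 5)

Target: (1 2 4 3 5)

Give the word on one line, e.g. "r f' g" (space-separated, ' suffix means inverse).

g r f g' r

  after g: (1 4 2 3 5)
  after r: (1 3 5)(2 4)
  after f: (1 3)(2 5 4)
  after g': (1 2 3 5)
  after r: (1 2 4 3 5)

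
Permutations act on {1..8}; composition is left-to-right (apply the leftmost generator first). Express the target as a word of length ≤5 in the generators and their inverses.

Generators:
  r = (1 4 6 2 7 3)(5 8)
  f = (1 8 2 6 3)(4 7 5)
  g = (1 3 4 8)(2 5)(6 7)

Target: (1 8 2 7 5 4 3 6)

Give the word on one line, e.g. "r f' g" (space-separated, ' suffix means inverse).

f r f g

  after f: (1 8 2 6 3)(4 7 5)
  after r: (1 5 6)(3 4)(7 8)
  after f: (1 4)(2 6 8 5 3 7)
  after g: (1 8 2 7 5 4 3 6)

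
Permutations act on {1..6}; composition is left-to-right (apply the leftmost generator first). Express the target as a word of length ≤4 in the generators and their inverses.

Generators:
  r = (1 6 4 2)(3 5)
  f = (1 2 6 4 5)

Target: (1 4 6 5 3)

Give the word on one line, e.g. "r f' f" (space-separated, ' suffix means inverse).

r' f' r r

  after r': (1 2 4 6)(3 5)
  after f': (2 6 5 3 4)
  after r: (1 6 3 2 4)
  after r: (1 4 6 5 3)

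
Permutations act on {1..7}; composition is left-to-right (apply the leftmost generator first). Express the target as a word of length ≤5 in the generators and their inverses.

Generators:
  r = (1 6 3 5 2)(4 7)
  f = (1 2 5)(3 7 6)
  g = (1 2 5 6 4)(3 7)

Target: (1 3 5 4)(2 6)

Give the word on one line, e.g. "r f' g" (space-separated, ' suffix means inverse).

f r g r' r'

  after f: (1 2 5)(3 7 6)
  after r: (3 4 7)(5 6)
  after g: (1 2 5 4 3)
  after r': (1 5 7 4 6)(2 3)
  after r': (1 3 5 4)(2 6)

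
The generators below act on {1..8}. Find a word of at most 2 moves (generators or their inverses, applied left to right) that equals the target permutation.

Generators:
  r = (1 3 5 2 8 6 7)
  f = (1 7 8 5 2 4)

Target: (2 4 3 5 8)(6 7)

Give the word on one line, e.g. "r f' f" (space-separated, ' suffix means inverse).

f r

  after f: (1 7 8 5 2 4)
  after r: (2 4 3 5 8)(6 7)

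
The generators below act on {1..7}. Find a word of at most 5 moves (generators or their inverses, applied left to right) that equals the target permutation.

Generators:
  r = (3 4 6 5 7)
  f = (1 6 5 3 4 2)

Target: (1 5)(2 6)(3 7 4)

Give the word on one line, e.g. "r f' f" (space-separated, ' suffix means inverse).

  after f': (1 2 4 3 5 6)
  after f': (1 4 5)(2 3 6)
  after r: (1 6 2 4 7 3 5)
  after r: (1 5)(2 6)(3 7 4)

f' f' r r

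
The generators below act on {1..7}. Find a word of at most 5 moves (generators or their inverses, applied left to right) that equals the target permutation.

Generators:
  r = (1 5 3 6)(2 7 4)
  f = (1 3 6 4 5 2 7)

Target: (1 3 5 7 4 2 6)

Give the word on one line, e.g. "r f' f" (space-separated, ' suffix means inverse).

  after f': (1 7 2 5 4 6 3)
  after r: (1 4)(2 3 5)
  after f: (1 5 7)(2 6 4 3)
  after r': (2 3 4 5)(6 7)
  after f: (1 3 5 7 4 2 6)

f' r f r' f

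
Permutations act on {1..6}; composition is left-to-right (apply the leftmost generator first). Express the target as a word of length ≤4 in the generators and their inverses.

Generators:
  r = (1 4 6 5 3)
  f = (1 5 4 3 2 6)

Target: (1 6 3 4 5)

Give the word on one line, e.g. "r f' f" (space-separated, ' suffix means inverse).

  after f': (1 6 2 3 4 5)
  after r': (1 4 6 2 5 3)
  after r': (2 6)
  after f': (1 6 3 4 5)

f' r' r' f'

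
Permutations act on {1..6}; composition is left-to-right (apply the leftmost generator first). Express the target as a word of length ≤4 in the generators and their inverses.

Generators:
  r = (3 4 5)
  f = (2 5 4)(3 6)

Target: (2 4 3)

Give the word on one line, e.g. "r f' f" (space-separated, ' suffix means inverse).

r r f f

  after r: (3 4 5)
  after r: (3 5 4)
  after f: (2 5)(3 4 6)
  after f: (2 4 3)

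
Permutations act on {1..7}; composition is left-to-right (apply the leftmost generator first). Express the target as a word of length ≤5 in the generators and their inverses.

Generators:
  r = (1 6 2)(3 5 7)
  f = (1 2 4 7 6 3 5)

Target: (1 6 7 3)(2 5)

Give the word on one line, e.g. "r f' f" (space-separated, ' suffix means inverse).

  after f: (1 2 4 7 6 3 5)
  after r: (2 4 3 7)(5 6)
  after f': (1 5 7)(3 4 6)
  after f': (1 3 2)(4 7 5)
  after f': (1 6 7 3)(2 5)

f r f' f' f'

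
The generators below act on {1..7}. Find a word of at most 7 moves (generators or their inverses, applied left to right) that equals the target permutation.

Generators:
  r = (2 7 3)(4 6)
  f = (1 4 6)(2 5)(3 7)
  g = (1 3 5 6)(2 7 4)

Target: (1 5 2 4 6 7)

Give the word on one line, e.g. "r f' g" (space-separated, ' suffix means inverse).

f r r f g'

  after f: (1 4 6)(2 5)(3 7)
  after r: (1 6)(2 5 7)
  after r: (1 4 6)(2 5 3)
  after f: (1 6 4)(3 5 7)
  after g': (1 5 2 4 6 7)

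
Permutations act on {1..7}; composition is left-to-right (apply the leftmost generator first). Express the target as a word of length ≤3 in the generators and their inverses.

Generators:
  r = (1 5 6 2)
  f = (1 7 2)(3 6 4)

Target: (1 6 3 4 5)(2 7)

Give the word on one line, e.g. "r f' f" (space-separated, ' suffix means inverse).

f' r'

  after f': (1 2 7)(3 4 6)
  after r': (1 6 3 4 5)(2 7)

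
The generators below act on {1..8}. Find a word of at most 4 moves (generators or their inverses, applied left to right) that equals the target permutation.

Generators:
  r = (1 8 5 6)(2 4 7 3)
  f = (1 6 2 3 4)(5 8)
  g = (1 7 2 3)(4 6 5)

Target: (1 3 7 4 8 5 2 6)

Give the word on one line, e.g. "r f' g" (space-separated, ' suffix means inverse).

g g f

  after g: (1 7 2 3)(4 6 5)
  after g: (1 2)(3 7)(4 5 6)
  after f: (1 3 7 4 8 5 2 6)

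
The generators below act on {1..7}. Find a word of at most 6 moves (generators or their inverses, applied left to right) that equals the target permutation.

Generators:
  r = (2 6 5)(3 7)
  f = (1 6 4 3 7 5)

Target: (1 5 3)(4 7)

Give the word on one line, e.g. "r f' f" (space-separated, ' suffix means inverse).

  after r: (2 6 5)(3 7)
  after f: (1 6)(2 4 3 5)
  after r': (1 2 4 7 3 6)
  after f': (1 2 6 5 7 4 3)
  after r': (1 5 3)(4 7)

r f r' f' r'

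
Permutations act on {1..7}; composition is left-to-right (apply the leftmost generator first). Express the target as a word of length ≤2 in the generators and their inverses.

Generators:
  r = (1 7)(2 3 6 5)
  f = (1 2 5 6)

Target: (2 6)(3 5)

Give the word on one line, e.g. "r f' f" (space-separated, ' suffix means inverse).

r' r'

  after r': (1 7)(2 5 6 3)
  after r': (2 6)(3 5)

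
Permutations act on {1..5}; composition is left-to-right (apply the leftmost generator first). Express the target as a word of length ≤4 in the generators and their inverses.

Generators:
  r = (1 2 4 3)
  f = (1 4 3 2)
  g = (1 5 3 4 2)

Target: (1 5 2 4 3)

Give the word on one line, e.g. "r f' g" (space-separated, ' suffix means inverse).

r' g' r

  after r': (1 3 4 2)
  after g': (1 5)
  after r: (1 5 2 4 3)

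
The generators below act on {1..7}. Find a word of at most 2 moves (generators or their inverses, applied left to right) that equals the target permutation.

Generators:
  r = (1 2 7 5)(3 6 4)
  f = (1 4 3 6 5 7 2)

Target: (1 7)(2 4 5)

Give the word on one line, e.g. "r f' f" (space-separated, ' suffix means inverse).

r' f

  after r': (1 5 7 2)(3 4 6)
  after f: (1 7)(2 4 5)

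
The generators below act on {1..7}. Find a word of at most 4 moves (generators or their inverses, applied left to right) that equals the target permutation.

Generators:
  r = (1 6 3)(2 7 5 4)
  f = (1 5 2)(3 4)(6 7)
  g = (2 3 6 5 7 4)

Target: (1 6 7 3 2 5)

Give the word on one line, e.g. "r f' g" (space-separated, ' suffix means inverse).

  after g': (2 4 7 5 6 3)
  after g': (2 7 6)(3 4 5)
  after r: (1 6 7 3 2 5)

g' g' r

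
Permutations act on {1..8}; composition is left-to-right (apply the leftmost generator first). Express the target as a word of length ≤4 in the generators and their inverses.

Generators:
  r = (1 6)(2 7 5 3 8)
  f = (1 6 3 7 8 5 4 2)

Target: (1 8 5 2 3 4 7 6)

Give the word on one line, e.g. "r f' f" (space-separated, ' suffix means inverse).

r' f r

  after r': (1 6)(2 8 3 5 7)
  after f: (1 3 4 2 5 8 7)
  after r: (1 8 5 2 3 4 7 6)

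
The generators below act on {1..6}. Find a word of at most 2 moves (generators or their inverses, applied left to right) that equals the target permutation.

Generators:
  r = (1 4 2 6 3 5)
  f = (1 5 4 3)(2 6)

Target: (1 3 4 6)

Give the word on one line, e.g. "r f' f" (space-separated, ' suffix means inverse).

  after r: (1 4 2 6 3 5)
  after f: (1 3 4 6)

r f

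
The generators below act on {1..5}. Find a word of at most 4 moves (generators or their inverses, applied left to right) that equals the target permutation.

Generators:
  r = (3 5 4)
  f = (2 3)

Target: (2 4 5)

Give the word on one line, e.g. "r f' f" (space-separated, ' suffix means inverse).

f' r' f

  after f': (2 3)
  after r': (2 4 5 3)
  after f: (2 4 5)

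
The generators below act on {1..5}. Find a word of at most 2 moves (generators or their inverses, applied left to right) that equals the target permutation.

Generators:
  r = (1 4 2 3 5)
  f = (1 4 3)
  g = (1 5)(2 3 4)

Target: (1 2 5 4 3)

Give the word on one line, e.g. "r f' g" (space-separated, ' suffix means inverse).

  after r: (1 4 2 3 5)
  after r: (1 2 5 4 3)

r r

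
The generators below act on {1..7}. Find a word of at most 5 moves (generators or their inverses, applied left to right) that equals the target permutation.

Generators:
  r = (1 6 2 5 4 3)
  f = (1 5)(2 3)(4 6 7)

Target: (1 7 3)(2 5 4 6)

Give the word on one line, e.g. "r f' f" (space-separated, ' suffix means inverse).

f' r f'

  after f': (1 5)(2 3)(4 7 6)
  after r: (1 4 7 2)(3 5 6)
  after f': (1 7 3)(2 5 4 6)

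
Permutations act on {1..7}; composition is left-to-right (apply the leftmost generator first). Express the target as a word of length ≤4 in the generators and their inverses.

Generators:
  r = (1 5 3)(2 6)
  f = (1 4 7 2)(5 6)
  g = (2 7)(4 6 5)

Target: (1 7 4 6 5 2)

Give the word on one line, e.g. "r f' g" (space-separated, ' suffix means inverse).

g f' f'

  after g: (2 7)(4 6 5)
  after f': (1 2 4 5)
  after f': (1 7 4 6 5 2)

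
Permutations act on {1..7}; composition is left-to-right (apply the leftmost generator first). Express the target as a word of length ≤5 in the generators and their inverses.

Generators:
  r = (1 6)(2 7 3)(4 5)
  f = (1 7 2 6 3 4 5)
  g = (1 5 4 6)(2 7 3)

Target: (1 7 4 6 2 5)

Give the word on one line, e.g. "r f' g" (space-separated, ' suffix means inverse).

  after r': (1 6)(2 3 7)(4 5)
  after f: (1 3 2 4)(6 7)
  after g': (1 7 4 6 2 5)

r' f g'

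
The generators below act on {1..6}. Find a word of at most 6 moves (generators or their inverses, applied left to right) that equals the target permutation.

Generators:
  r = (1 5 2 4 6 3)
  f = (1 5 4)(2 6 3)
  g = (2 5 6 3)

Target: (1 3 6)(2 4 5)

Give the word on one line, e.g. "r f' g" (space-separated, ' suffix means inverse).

g r f r' g'

  after g: (2 5 6 3)
  after r: (1 5 3 4 6)
  after f: (1 4 3)(2 6 5)
  after r': (1 2 4 6)
  after g': (1 3 6)(2 4 5)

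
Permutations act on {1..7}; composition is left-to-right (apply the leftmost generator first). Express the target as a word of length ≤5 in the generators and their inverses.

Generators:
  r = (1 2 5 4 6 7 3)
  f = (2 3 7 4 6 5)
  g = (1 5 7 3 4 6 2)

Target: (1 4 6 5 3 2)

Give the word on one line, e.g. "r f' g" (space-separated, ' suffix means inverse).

  after g': (1 2 6 4 3 7 5)
  after f': (1 5)(2 4)(6 7)
  after r: (1 4 5 2 6 3)
  after g: (1 6 4 7 3 5)
  after r': (1 4 6 5 3 2)

g' f' r g r'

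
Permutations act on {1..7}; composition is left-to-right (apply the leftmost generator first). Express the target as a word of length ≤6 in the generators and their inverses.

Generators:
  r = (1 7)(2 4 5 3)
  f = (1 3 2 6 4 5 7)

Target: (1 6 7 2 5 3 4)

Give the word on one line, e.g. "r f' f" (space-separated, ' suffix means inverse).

  after r: (1 7)(2 4 5 3)
  after f': (1 5)(2 6)
  after r: (1 3 2 6 4 5 7)
  after f: (1 2 4 7 3 6 5)
  after f: (1 6 7 2 5 3 4)

r f' r f f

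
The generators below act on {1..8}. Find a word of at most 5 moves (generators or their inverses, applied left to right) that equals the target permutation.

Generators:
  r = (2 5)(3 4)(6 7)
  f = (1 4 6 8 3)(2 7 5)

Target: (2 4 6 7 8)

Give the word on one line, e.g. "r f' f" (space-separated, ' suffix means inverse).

r' f' r f'

  after r': (2 5)(3 4)(6 7)
  after f': (1 3)(2 7 4 8 6)
  after r: (1 4 8 7 3)(2 6 5)
  after f': (2 4 6 7 8)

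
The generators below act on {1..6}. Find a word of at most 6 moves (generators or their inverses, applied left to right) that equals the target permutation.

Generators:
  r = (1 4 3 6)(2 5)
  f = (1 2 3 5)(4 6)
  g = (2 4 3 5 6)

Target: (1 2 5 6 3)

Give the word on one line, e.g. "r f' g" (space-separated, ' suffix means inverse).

g g f' r'

  after g: (2 4 3 5 6)
  after g: (2 3 6 4 5)
  after f': (1 5)(3 4)
  after r': (1 2 5 6 3)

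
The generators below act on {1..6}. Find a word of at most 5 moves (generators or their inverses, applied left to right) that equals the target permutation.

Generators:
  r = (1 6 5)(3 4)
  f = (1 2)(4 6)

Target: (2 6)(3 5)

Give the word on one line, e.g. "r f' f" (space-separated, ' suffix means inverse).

  after r': (1 5 6)(3 4)
  after f: (1 5 4 3 6 2)
  after f: (1 5 6)(3 4)
  after f: (1 5 4 3 6 2)
  after r: (2 6)(3 5)

r' f f f r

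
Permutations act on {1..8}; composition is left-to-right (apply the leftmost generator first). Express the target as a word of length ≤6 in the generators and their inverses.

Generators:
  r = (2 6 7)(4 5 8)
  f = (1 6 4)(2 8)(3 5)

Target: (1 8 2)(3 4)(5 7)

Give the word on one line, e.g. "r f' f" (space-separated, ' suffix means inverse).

r' r' f' r'

  after r': (2 7 6)(4 8 5)
  after r': (2 6 7)(4 5 8)
  after f': (1 4 3 5 2)(6 7 8)
  after r': (1 8 2)(3 4)(5 7)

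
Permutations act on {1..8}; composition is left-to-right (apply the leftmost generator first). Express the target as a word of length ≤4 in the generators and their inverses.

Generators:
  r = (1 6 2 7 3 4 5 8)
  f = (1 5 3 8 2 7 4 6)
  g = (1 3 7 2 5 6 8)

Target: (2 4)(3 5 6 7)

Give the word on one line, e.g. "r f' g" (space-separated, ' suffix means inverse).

g f r

  after g: (1 3 7 2 5 6 8)
  after f: (1 8 5)(2 3 4 6)
  after r: (2 4)(3 5 6 7)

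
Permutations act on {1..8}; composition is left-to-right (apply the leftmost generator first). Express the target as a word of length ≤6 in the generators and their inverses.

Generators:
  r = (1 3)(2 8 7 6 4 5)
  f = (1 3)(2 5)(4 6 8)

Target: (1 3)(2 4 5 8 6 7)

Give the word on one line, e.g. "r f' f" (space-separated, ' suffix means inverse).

r f r' f f

  after r: (1 3)(2 8 7 6 4 5)
  after f: (2 4)(7 8)
  after r': (1 3)(2 6 7)(4 5)
  after f: (2 8 4)(5 6 7)
  after f: (1 3)(2 4 5 8 6 7)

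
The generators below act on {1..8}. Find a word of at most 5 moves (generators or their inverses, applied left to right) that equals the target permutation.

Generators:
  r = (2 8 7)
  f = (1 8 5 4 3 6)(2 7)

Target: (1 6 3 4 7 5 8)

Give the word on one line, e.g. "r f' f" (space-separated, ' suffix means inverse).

  after f': (1 6 3 4 5 8)(2 7)
  after f': (1 3 5)(4 8 6)
  after r': (1 3 5)(2 7 8 6 4)
  after f: (1 6 3 4 7 5 8)

f' f' r' f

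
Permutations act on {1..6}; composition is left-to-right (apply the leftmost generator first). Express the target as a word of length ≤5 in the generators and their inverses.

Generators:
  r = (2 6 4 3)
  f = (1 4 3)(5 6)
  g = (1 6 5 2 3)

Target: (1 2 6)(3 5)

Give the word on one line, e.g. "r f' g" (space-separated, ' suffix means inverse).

r r g r'

  after r: (2 6 4 3)
  after r: (2 4)(3 6)
  after g: (1 6)(2 4 3 5)
  after r': (1 2 6)(3 5)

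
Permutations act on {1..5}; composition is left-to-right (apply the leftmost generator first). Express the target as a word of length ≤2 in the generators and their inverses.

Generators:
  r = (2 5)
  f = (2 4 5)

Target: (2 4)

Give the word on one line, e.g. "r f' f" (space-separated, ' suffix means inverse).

  after r': (2 5)
  after f': (2 4)

r' f'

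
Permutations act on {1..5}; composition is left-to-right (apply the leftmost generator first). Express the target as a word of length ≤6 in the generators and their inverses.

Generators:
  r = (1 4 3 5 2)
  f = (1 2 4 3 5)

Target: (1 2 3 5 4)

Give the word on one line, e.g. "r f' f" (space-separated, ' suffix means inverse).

  after f': (1 5 3 4 2)
  after f': (1 3 2 5 4)
  after r': (1 4 2 3 5)
  after r': (2 4 5)
  after f: (1 2 3 5 4)

f' f' r' r' f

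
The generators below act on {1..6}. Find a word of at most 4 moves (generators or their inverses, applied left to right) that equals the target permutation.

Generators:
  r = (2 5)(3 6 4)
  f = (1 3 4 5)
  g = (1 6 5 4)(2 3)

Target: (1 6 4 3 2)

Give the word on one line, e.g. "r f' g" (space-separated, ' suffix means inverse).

r g' f g'

  after r: (2 5)(3 6 4)
  after g': (1 4 2 6 5 3)
  after f: (1 5 4 2 6)
  after g': (1 6 4 3 2)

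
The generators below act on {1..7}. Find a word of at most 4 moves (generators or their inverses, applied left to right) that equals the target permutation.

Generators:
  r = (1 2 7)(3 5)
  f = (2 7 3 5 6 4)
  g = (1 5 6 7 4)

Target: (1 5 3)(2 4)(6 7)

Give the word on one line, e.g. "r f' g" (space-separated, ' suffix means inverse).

  after g: (1 5 6 7 4)
  after f': (1 3 7 6 2 4)
  after r: (1 5 3)(2 4)(6 7)

g f' r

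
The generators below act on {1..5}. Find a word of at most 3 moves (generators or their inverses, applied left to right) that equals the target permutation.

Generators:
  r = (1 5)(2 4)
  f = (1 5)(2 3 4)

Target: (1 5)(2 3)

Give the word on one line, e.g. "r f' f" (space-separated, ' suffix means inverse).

f' f' r

  after f': (1 5)(2 4 3)
  after f': (2 3 4)
  after r: (1 5)(2 3)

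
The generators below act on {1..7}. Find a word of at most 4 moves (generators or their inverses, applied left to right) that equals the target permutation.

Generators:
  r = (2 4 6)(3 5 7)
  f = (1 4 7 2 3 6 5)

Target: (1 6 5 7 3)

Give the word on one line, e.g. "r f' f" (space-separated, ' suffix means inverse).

r' f' f'

  after r': (2 6 4)(3 7 5)
  after f': (1 5 2 3 4 7 6)
  after f': (1 6 5 7 3)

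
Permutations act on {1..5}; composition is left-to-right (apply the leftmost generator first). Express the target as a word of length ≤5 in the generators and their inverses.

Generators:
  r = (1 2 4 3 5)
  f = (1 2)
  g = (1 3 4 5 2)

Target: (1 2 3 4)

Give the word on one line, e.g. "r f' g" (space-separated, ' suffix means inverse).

r' g' r g' f

  after r': (1 5 3 4 2)
  after g': (1 4 5)
  after r: (1 3 5 2 4)
  after g': (2 3 4)
  after f: (1 2 3 4)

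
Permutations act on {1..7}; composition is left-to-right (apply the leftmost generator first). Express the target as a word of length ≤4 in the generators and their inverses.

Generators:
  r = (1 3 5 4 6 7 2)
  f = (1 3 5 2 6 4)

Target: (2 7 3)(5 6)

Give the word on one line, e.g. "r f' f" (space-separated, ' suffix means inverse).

  after f: (1 3 5 2 6 4)
  after r: (1 5)(2 7)(3 4)
  after f': (1 3 6 2 7 5 4)
  after f': (2 7 3)(5 6)

f r f' f'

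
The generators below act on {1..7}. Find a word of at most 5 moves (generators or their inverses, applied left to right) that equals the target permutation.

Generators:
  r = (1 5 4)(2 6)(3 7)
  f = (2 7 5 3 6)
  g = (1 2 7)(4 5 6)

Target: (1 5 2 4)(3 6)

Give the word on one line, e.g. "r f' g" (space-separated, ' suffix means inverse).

f f r

  after f: (2 7 5 3 6)
  after f: (2 5 6 7 3)
  after r: (1 5 2 4)(3 6)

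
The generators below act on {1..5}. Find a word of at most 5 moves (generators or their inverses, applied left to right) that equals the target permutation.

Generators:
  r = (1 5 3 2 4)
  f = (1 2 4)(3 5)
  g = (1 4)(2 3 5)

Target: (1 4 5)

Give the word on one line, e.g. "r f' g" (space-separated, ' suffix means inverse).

f' r f r

  after f': (1 4 2)(3 5)
  after r: (2 5)
  after f: (1 2 3 5 4)
  after r: (1 4 5)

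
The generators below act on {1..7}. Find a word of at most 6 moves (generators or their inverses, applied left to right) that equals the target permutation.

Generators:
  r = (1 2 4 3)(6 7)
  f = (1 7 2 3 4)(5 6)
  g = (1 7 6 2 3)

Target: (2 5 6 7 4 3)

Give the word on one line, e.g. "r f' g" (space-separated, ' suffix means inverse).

  after r': (1 3 4 2)(6 7)
  after r': (1 4)(2 3)
  after g': (1 4 3 6 7)
  after g': (1 4 2 6)(3 7)
  after f: (2 5 6 7 4 3)

r' r' g' g' f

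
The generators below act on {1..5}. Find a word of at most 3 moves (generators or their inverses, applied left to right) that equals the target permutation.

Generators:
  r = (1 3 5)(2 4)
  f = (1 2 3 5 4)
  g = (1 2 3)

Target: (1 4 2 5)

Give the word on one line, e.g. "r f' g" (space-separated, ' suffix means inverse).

g r

  after g: (1 2 3)
  after r: (1 4 2 5)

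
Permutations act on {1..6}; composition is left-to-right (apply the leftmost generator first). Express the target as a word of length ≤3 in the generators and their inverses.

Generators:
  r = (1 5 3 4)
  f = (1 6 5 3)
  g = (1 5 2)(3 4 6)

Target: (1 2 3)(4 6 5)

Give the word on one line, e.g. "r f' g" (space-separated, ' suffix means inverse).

  after g': (1 2 5)(3 6 4)
  after r': (1 2)(3 6)(4 5)
  after f': (1 2 3)(4 6 5)

g' r' f'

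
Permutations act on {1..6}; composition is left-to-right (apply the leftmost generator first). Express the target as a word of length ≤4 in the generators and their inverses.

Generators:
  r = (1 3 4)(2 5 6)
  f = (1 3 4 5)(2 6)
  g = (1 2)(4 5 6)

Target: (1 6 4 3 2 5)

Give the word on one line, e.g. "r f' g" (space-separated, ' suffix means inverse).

r' g'

  after r': (1 4 3)(2 6 5)
  after g': (1 6 4 3 2 5)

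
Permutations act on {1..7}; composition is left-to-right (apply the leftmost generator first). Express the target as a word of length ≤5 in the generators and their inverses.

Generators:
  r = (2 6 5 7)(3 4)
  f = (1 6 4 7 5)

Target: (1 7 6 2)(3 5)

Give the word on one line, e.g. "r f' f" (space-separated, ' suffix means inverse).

r f' r

  after r: (2 6 5 7)(3 4)
  after f': (1 5 4 3 6 7 2)
  after r: (1 7 6 2)(3 5)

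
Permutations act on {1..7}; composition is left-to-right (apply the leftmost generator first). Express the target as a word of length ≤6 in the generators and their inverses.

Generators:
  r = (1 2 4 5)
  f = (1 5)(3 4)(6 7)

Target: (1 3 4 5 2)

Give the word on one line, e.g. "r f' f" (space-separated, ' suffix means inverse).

f r' f' r

  after f: (1 5)(3 4)(6 7)
  after r': (1 4 3 2)(6 7)
  after f': (1 3 2 5)
  after r: (1 3 4 5 2)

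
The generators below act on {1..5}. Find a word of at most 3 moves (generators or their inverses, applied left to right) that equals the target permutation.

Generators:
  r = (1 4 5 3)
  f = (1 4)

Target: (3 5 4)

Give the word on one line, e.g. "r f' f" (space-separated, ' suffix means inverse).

f' r'

  after f': (1 4)
  after r': (3 5 4)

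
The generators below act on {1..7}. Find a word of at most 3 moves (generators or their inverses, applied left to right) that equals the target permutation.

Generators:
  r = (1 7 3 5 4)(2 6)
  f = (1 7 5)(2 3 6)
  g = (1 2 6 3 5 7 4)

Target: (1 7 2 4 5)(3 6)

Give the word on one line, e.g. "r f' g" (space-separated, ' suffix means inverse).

  after g': (1 4 7 5 3 6 2)
  after r': (1 5 7 3 2 4)
  after f': (1 7 2 4 5)(3 6)

g' r' f'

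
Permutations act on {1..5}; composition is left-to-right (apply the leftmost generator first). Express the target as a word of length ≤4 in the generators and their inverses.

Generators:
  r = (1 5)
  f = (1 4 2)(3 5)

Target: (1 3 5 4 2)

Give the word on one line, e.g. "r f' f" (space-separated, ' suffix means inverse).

r f

  after r: (1 5)
  after f: (1 3 5 4 2)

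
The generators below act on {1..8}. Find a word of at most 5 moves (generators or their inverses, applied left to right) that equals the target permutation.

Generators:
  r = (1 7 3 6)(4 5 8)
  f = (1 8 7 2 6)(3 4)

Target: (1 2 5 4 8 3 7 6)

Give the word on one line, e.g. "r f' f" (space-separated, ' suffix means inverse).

f' f' r'

  after f': (1 6 2 7 8)(3 4)
  after f': (1 2 8 6 7)
  after r': (1 2 5 4 8 3 7 6)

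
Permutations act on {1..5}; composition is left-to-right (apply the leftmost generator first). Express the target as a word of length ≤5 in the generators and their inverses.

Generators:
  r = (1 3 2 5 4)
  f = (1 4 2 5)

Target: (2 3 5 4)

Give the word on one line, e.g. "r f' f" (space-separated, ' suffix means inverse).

  after f: (1 4 2 5)
  after f: (1 2)(4 5)
  after f: (1 5 2 4)
  after r: (1 4 3 2)
  after r: (2 3 5 4)

f f f r r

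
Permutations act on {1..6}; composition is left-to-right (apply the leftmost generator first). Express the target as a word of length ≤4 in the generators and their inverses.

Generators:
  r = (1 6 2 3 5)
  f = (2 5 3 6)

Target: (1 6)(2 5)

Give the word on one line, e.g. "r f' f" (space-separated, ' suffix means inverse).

  after f': (2 6 3 5)
  after r: (1 6 5 3)
  after r: (1 2 3 6)
  after f': (1 6)(2 5)

f' r r f'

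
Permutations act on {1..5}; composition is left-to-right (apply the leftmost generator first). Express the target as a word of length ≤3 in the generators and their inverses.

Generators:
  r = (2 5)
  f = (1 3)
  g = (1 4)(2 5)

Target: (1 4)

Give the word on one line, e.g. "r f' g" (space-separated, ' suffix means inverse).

g' r

  after g': (1 4)(2 5)
  after r: (1 4)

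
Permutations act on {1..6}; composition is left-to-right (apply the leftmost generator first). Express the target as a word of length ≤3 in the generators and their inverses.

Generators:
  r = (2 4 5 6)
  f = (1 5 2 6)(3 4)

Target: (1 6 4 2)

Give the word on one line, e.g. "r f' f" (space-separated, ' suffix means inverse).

  after f: (1 5 2 6)(3 4)
  after f: (1 2)(5 6)
  after r': (1 6 4 2)

f f r'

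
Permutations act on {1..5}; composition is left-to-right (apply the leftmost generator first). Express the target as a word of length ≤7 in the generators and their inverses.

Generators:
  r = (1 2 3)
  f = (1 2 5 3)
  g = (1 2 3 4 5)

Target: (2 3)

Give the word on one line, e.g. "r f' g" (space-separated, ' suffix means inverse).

  after g: (1 2 3 4 5)
  after r': (3 4 5)
  after g': (1 5 2)
  after f: (1 3)
  after r: (2 3)

g r' g' f r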